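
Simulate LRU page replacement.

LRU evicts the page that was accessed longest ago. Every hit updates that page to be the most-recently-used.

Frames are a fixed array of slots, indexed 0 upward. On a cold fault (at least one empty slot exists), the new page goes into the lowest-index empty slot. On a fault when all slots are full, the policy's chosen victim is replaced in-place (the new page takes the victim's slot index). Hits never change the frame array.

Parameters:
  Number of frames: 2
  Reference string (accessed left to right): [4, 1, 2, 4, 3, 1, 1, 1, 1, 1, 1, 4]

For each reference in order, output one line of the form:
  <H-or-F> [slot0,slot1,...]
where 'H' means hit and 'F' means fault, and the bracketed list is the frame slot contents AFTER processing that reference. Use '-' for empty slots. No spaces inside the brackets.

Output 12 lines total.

F [4,-]
F [4,1]
F [2,1]
F [2,4]
F [3,4]
F [3,1]
H [3,1]
H [3,1]
H [3,1]
H [3,1]
H [3,1]
F [4,1]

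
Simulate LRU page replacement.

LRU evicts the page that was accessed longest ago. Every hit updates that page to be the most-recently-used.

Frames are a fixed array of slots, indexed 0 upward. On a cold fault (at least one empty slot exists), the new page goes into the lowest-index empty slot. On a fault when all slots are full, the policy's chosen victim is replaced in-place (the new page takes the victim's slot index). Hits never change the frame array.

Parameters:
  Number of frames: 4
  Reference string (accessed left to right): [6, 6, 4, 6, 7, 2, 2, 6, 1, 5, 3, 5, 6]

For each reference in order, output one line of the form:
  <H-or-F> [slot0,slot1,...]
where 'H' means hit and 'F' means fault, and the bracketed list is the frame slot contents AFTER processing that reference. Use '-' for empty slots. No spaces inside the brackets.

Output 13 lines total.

F [6,-,-,-]
H [6,-,-,-]
F [6,4,-,-]
H [6,4,-,-]
F [6,4,7,-]
F [6,4,7,2]
H [6,4,7,2]
H [6,4,7,2]
F [6,1,7,2]
F [6,1,5,2]
F [6,1,5,3]
H [6,1,5,3]
H [6,1,5,3]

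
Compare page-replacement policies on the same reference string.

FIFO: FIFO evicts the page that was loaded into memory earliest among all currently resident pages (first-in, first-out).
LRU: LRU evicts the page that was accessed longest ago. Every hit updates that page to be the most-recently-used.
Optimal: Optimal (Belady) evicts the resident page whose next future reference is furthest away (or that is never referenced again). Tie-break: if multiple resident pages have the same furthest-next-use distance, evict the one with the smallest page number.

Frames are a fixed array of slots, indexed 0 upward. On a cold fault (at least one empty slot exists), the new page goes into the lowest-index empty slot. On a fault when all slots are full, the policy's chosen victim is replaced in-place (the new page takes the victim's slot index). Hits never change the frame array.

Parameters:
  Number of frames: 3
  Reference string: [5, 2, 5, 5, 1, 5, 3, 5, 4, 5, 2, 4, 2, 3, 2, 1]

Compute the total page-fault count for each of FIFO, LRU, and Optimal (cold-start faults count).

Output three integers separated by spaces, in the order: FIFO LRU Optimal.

--- FIFO ---
  step 0: ref 5 -> FAULT, frames=[5,-,-] (faults so far: 1)
  step 1: ref 2 -> FAULT, frames=[5,2,-] (faults so far: 2)
  step 2: ref 5 -> HIT, frames=[5,2,-] (faults so far: 2)
  step 3: ref 5 -> HIT, frames=[5,2,-] (faults so far: 2)
  step 4: ref 1 -> FAULT, frames=[5,2,1] (faults so far: 3)
  step 5: ref 5 -> HIT, frames=[5,2,1] (faults so far: 3)
  step 6: ref 3 -> FAULT, evict 5, frames=[3,2,1] (faults so far: 4)
  step 7: ref 5 -> FAULT, evict 2, frames=[3,5,1] (faults so far: 5)
  step 8: ref 4 -> FAULT, evict 1, frames=[3,5,4] (faults so far: 6)
  step 9: ref 5 -> HIT, frames=[3,5,4] (faults so far: 6)
  step 10: ref 2 -> FAULT, evict 3, frames=[2,5,4] (faults so far: 7)
  step 11: ref 4 -> HIT, frames=[2,5,4] (faults so far: 7)
  step 12: ref 2 -> HIT, frames=[2,5,4] (faults so far: 7)
  step 13: ref 3 -> FAULT, evict 5, frames=[2,3,4] (faults so far: 8)
  step 14: ref 2 -> HIT, frames=[2,3,4] (faults so far: 8)
  step 15: ref 1 -> FAULT, evict 4, frames=[2,3,1] (faults so far: 9)
  FIFO total faults: 9
--- LRU ---
  step 0: ref 5 -> FAULT, frames=[5,-,-] (faults so far: 1)
  step 1: ref 2 -> FAULT, frames=[5,2,-] (faults so far: 2)
  step 2: ref 5 -> HIT, frames=[5,2,-] (faults so far: 2)
  step 3: ref 5 -> HIT, frames=[5,2,-] (faults so far: 2)
  step 4: ref 1 -> FAULT, frames=[5,2,1] (faults so far: 3)
  step 5: ref 5 -> HIT, frames=[5,2,1] (faults so far: 3)
  step 6: ref 3 -> FAULT, evict 2, frames=[5,3,1] (faults so far: 4)
  step 7: ref 5 -> HIT, frames=[5,3,1] (faults so far: 4)
  step 8: ref 4 -> FAULT, evict 1, frames=[5,3,4] (faults so far: 5)
  step 9: ref 5 -> HIT, frames=[5,3,4] (faults so far: 5)
  step 10: ref 2 -> FAULT, evict 3, frames=[5,2,4] (faults so far: 6)
  step 11: ref 4 -> HIT, frames=[5,2,4] (faults so far: 6)
  step 12: ref 2 -> HIT, frames=[5,2,4] (faults so far: 6)
  step 13: ref 3 -> FAULT, evict 5, frames=[3,2,4] (faults so far: 7)
  step 14: ref 2 -> HIT, frames=[3,2,4] (faults so far: 7)
  step 15: ref 1 -> FAULT, evict 4, frames=[3,2,1] (faults so far: 8)
  LRU total faults: 8
--- Optimal ---
  step 0: ref 5 -> FAULT, frames=[5,-,-] (faults so far: 1)
  step 1: ref 2 -> FAULT, frames=[5,2,-] (faults so far: 2)
  step 2: ref 5 -> HIT, frames=[5,2,-] (faults so far: 2)
  step 3: ref 5 -> HIT, frames=[5,2,-] (faults so far: 2)
  step 4: ref 1 -> FAULT, frames=[5,2,1] (faults so far: 3)
  step 5: ref 5 -> HIT, frames=[5,2,1] (faults so far: 3)
  step 6: ref 3 -> FAULT, evict 1, frames=[5,2,3] (faults so far: 4)
  step 7: ref 5 -> HIT, frames=[5,2,3] (faults so far: 4)
  step 8: ref 4 -> FAULT, evict 3, frames=[5,2,4] (faults so far: 5)
  step 9: ref 5 -> HIT, frames=[5,2,4] (faults so far: 5)
  step 10: ref 2 -> HIT, frames=[5,2,4] (faults so far: 5)
  step 11: ref 4 -> HIT, frames=[5,2,4] (faults so far: 5)
  step 12: ref 2 -> HIT, frames=[5,2,4] (faults so far: 5)
  step 13: ref 3 -> FAULT, evict 4, frames=[5,2,3] (faults so far: 6)
  step 14: ref 2 -> HIT, frames=[5,2,3] (faults so far: 6)
  step 15: ref 1 -> FAULT, evict 2, frames=[5,1,3] (faults so far: 7)
  Optimal total faults: 7

Answer: 9 8 7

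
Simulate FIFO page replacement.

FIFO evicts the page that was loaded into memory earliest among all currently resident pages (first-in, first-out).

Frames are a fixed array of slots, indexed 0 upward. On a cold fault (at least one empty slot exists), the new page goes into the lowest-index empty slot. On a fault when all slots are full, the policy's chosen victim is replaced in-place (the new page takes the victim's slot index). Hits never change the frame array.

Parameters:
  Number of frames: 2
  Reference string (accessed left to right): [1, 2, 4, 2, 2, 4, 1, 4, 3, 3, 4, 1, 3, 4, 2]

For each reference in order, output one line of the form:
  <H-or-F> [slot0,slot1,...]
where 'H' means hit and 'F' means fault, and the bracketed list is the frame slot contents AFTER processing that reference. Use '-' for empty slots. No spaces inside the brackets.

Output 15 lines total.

F [1,-]
F [1,2]
F [4,2]
H [4,2]
H [4,2]
H [4,2]
F [4,1]
H [4,1]
F [3,1]
H [3,1]
F [3,4]
F [1,4]
F [1,3]
F [4,3]
F [4,2]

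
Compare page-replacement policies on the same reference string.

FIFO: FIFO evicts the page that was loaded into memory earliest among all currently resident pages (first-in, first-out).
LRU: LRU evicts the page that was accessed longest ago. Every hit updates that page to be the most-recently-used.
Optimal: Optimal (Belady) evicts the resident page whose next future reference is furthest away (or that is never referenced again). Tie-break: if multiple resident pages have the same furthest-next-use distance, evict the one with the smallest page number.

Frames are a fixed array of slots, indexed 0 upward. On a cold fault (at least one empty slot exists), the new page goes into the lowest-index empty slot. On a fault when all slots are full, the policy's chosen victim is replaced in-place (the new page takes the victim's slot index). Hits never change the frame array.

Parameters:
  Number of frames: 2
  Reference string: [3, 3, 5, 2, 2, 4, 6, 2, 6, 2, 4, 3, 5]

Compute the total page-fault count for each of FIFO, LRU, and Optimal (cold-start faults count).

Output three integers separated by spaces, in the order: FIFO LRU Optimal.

--- FIFO ---
  step 0: ref 3 -> FAULT, frames=[3,-] (faults so far: 1)
  step 1: ref 3 -> HIT, frames=[3,-] (faults so far: 1)
  step 2: ref 5 -> FAULT, frames=[3,5] (faults so far: 2)
  step 3: ref 2 -> FAULT, evict 3, frames=[2,5] (faults so far: 3)
  step 4: ref 2 -> HIT, frames=[2,5] (faults so far: 3)
  step 5: ref 4 -> FAULT, evict 5, frames=[2,4] (faults so far: 4)
  step 6: ref 6 -> FAULT, evict 2, frames=[6,4] (faults so far: 5)
  step 7: ref 2 -> FAULT, evict 4, frames=[6,2] (faults so far: 6)
  step 8: ref 6 -> HIT, frames=[6,2] (faults so far: 6)
  step 9: ref 2 -> HIT, frames=[6,2] (faults so far: 6)
  step 10: ref 4 -> FAULT, evict 6, frames=[4,2] (faults so far: 7)
  step 11: ref 3 -> FAULT, evict 2, frames=[4,3] (faults so far: 8)
  step 12: ref 5 -> FAULT, evict 4, frames=[5,3] (faults so far: 9)
  FIFO total faults: 9
--- LRU ---
  step 0: ref 3 -> FAULT, frames=[3,-] (faults so far: 1)
  step 1: ref 3 -> HIT, frames=[3,-] (faults so far: 1)
  step 2: ref 5 -> FAULT, frames=[3,5] (faults so far: 2)
  step 3: ref 2 -> FAULT, evict 3, frames=[2,5] (faults so far: 3)
  step 4: ref 2 -> HIT, frames=[2,5] (faults so far: 3)
  step 5: ref 4 -> FAULT, evict 5, frames=[2,4] (faults so far: 4)
  step 6: ref 6 -> FAULT, evict 2, frames=[6,4] (faults so far: 5)
  step 7: ref 2 -> FAULT, evict 4, frames=[6,2] (faults so far: 6)
  step 8: ref 6 -> HIT, frames=[6,2] (faults so far: 6)
  step 9: ref 2 -> HIT, frames=[6,2] (faults so far: 6)
  step 10: ref 4 -> FAULT, evict 6, frames=[4,2] (faults so far: 7)
  step 11: ref 3 -> FAULT, evict 2, frames=[4,3] (faults so far: 8)
  step 12: ref 5 -> FAULT, evict 4, frames=[5,3] (faults so far: 9)
  LRU total faults: 9
--- Optimal ---
  step 0: ref 3 -> FAULT, frames=[3,-] (faults so far: 1)
  step 1: ref 3 -> HIT, frames=[3,-] (faults so far: 1)
  step 2: ref 5 -> FAULT, frames=[3,5] (faults so far: 2)
  step 3: ref 2 -> FAULT, evict 5, frames=[3,2] (faults so far: 3)
  step 4: ref 2 -> HIT, frames=[3,2] (faults so far: 3)
  step 5: ref 4 -> FAULT, evict 3, frames=[4,2] (faults so far: 4)
  step 6: ref 6 -> FAULT, evict 4, frames=[6,2] (faults so far: 5)
  step 7: ref 2 -> HIT, frames=[6,2] (faults so far: 5)
  step 8: ref 6 -> HIT, frames=[6,2] (faults so far: 5)
  step 9: ref 2 -> HIT, frames=[6,2] (faults so far: 5)
  step 10: ref 4 -> FAULT, evict 2, frames=[6,4] (faults so far: 6)
  step 11: ref 3 -> FAULT, evict 4, frames=[6,3] (faults so far: 7)
  step 12: ref 5 -> FAULT, evict 3, frames=[6,5] (faults so far: 8)
  Optimal total faults: 8

Answer: 9 9 8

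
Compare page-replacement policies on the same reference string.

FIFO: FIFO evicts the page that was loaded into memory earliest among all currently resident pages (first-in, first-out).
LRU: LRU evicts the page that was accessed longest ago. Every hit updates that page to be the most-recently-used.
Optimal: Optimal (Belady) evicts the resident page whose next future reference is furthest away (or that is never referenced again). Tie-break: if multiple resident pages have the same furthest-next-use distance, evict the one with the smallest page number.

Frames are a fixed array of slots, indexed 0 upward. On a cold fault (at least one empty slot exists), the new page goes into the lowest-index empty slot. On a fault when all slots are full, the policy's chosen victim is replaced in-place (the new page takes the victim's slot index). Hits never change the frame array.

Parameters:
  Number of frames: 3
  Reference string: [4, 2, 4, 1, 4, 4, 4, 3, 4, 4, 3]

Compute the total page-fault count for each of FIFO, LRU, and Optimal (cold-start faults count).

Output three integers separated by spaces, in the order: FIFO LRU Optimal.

Answer: 5 4 4

Derivation:
--- FIFO ---
  step 0: ref 4 -> FAULT, frames=[4,-,-] (faults so far: 1)
  step 1: ref 2 -> FAULT, frames=[4,2,-] (faults so far: 2)
  step 2: ref 4 -> HIT, frames=[4,2,-] (faults so far: 2)
  step 3: ref 1 -> FAULT, frames=[4,2,1] (faults so far: 3)
  step 4: ref 4 -> HIT, frames=[4,2,1] (faults so far: 3)
  step 5: ref 4 -> HIT, frames=[4,2,1] (faults so far: 3)
  step 6: ref 4 -> HIT, frames=[4,2,1] (faults so far: 3)
  step 7: ref 3 -> FAULT, evict 4, frames=[3,2,1] (faults so far: 4)
  step 8: ref 4 -> FAULT, evict 2, frames=[3,4,1] (faults so far: 5)
  step 9: ref 4 -> HIT, frames=[3,4,1] (faults so far: 5)
  step 10: ref 3 -> HIT, frames=[3,4,1] (faults so far: 5)
  FIFO total faults: 5
--- LRU ---
  step 0: ref 4 -> FAULT, frames=[4,-,-] (faults so far: 1)
  step 1: ref 2 -> FAULT, frames=[4,2,-] (faults so far: 2)
  step 2: ref 4 -> HIT, frames=[4,2,-] (faults so far: 2)
  step 3: ref 1 -> FAULT, frames=[4,2,1] (faults so far: 3)
  step 4: ref 4 -> HIT, frames=[4,2,1] (faults so far: 3)
  step 5: ref 4 -> HIT, frames=[4,2,1] (faults so far: 3)
  step 6: ref 4 -> HIT, frames=[4,2,1] (faults so far: 3)
  step 7: ref 3 -> FAULT, evict 2, frames=[4,3,1] (faults so far: 4)
  step 8: ref 4 -> HIT, frames=[4,3,1] (faults so far: 4)
  step 9: ref 4 -> HIT, frames=[4,3,1] (faults so far: 4)
  step 10: ref 3 -> HIT, frames=[4,3,1] (faults so far: 4)
  LRU total faults: 4
--- Optimal ---
  step 0: ref 4 -> FAULT, frames=[4,-,-] (faults so far: 1)
  step 1: ref 2 -> FAULT, frames=[4,2,-] (faults so far: 2)
  step 2: ref 4 -> HIT, frames=[4,2,-] (faults so far: 2)
  step 3: ref 1 -> FAULT, frames=[4,2,1] (faults so far: 3)
  step 4: ref 4 -> HIT, frames=[4,2,1] (faults so far: 3)
  step 5: ref 4 -> HIT, frames=[4,2,1] (faults so far: 3)
  step 6: ref 4 -> HIT, frames=[4,2,1] (faults so far: 3)
  step 7: ref 3 -> FAULT, evict 1, frames=[4,2,3] (faults so far: 4)
  step 8: ref 4 -> HIT, frames=[4,2,3] (faults so far: 4)
  step 9: ref 4 -> HIT, frames=[4,2,3] (faults so far: 4)
  step 10: ref 3 -> HIT, frames=[4,2,3] (faults so far: 4)
  Optimal total faults: 4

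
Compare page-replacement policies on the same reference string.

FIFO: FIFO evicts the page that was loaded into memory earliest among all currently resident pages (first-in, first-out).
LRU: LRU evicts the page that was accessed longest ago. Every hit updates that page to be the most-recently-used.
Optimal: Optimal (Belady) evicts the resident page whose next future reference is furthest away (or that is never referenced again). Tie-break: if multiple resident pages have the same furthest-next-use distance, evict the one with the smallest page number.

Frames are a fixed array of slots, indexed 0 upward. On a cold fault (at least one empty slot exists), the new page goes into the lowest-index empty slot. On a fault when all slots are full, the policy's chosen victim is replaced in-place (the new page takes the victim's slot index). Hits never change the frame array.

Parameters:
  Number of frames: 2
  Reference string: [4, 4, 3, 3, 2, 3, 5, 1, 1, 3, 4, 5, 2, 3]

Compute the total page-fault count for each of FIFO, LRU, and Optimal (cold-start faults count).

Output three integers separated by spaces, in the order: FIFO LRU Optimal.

Answer: 10 10 8

Derivation:
--- FIFO ---
  step 0: ref 4 -> FAULT, frames=[4,-] (faults so far: 1)
  step 1: ref 4 -> HIT, frames=[4,-] (faults so far: 1)
  step 2: ref 3 -> FAULT, frames=[4,3] (faults so far: 2)
  step 3: ref 3 -> HIT, frames=[4,3] (faults so far: 2)
  step 4: ref 2 -> FAULT, evict 4, frames=[2,3] (faults so far: 3)
  step 5: ref 3 -> HIT, frames=[2,3] (faults so far: 3)
  step 6: ref 5 -> FAULT, evict 3, frames=[2,5] (faults so far: 4)
  step 7: ref 1 -> FAULT, evict 2, frames=[1,5] (faults so far: 5)
  step 8: ref 1 -> HIT, frames=[1,5] (faults so far: 5)
  step 9: ref 3 -> FAULT, evict 5, frames=[1,3] (faults so far: 6)
  step 10: ref 4 -> FAULT, evict 1, frames=[4,3] (faults so far: 7)
  step 11: ref 5 -> FAULT, evict 3, frames=[4,5] (faults so far: 8)
  step 12: ref 2 -> FAULT, evict 4, frames=[2,5] (faults so far: 9)
  step 13: ref 3 -> FAULT, evict 5, frames=[2,3] (faults so far: 10)
  FIFO total faults: 10
--- LRU ---
  step 0: ref 4 -> FAULT, frames=[4,-] (faults so far: 1)
  step 1: ref 4 -> HIT, frames=[4,-] (faults so far: 1)
  step 2: ref 3 -> FAULT, frames=[4,3] (faults so far: 2)
  step 3: ref 3 -> HIT, frames=[4,3] (faults so far: 2)
  step 4: ref 2 -> FAULT, evict 4, frames=[2,3] (faults so far: 3)
  step 5: ref 3 -> HIT, frames=[2,3] (faults so far: 3)
  step 6: ref 5 -> FAULT, evict 2, frames=[5,3] (faults so far: 4)
  step 7: ref 1 -> FAULT, evict 3, frames=[5,1] (faults so far: 5)
  step 8: ref 1 -> HIT, frames=[5,1] (faults so far: 5)
  step 9: ref 3 -> FAULT, evict 5, frames=[3,1] (faults so far: 6)
  step 10: ref 4 -> FAULT, evict 1, frames=[3,4] (faults so far: 7)
  step 11: ref 5 -> FAULT, evict 3, frames=[5,4] (faults so far: 8)
  step 12: ref 2 -> FAULT, evict 4, frames=[5,2] (faults so far: 9)
  step 13: ref 3 -> FAULT, evict 5, frames=[3,2] (faults so far: 10)
  LRU total faults: 10
--- Optimal ---
  step 0: ref 4 -> FAULT, frames=[4,-] (faults so far: 1)
  step 1: ref 4 -> HIT, frames=[4,-] (faults so far: 1)
  step 2: ref 3 -> FAULT, frames=[4,3] (faults so far: 2)
  step 3: ref 3 -> HIT, frames=[4,3] (faults so far: 2)
  step 4: ref 2 -> FAULT, evict 4, frames=[2,3] (faults so far: 3)
  step 5: ref 3 -> HIT, frames=[2,3] (faults so far: 3)
  step 6: ref 5 -> FAULT, evict 2, frames=[5,3] (faults so far: 4)
  step 7: ref 1 -> FAULT, evict 5, frames=[1,3] (faults so far: 5)
  step 8: ref 1 -> HIT, frames=[1,3] (faults so far: 5)
  step 9: ref 3 -> HIT, frames=[1,3] (faults so far: 5)
  step 10: ref 4 -> FAULT, evict 1, frames=[4,3] (faults so far: 6)
  step 11: ref 5 -> FAULT, evict 4, frames=[5,3] (faults so far: 7)
  step 12: ref 2 -> FAULT, evict 5, frames=[2,3] (faults so far: 8)
  step 13: ref 3 -> HIT, frames=[2,3] (faults so far: 8)
  Optimal total faults: 8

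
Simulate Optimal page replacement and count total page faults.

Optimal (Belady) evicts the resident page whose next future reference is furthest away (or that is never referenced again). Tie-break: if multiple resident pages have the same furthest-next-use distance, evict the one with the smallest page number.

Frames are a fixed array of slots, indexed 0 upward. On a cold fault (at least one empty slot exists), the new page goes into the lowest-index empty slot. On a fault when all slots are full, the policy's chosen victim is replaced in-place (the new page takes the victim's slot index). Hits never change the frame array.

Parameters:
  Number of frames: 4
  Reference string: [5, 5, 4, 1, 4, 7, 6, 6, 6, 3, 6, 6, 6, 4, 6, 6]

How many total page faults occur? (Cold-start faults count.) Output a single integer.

Step 0: ref 5 → FAULT, frames=[5,-,-,-]
Step 1: ref 5 → HIT, frames=[5,-,-,-]
Step 2: ref 4 → FAULT, frames=[5,4,-,-]
Step 3: ref 1 → FAULT, frames=[5,4,1,-]
Step 4: ref 4 → HIT, frames=[5,4,1,-]
Step 5: ref 7 → FAULT, frames=[5,4,1,7]
Step 6: ref 6 → FAULT (evict 1), frames=[5,4,6,7]
Step 7: ref 6 → HIT, frames=[5,4,6,7]
Step 8: ref 6 → HIT, frames=[5,4,6,7]
Step 9: ref 3 → FAULT (evict 5), frames=[3,4,6,7]
Step 10: ref 6 → HIT, frames=[3,4,6,7]
Step 11: ref 6 → HIT, frames=[3,4,6,7]
Step 12: ref 6 → HIT, frames=[3,4,6,7]
Step 13: ref 4 → HIT, frames=[3,4,6,7]
Step 14: ref 6 → HIT, frames=[3,4,6,7]
Step 15: ref 6 → HIT, frames=[3,4,6,7]
Total faults: 6

Answer: 6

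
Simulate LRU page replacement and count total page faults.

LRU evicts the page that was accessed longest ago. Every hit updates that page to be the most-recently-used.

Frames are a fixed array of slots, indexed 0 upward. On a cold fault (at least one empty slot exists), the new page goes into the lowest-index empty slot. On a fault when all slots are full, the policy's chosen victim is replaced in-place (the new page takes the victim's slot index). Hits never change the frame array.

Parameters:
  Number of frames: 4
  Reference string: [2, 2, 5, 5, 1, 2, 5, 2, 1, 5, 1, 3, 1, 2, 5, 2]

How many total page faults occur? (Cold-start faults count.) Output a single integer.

Step 0: ref 2 → FAULT, frames=[2,-,-,-]
Step 1: ref 2 → HIT, frames=[2,-,-,-]
Step 2: ref 5 → FAULT, frames=[2,5,-,-]
Step 3: ref 5 → HIT, frames=[2,5,-,-]
Step 4: ref 1 → FAULT, frames=[2,5,1,-]
Step 5: ref 2 → HIT, frames=[2,5,1,-]
Step 6: ref 5 → HIT, frames=[2,5,1,-]
Step 7: ref 2 → HIT, frames=[2,5,1,-]
Step 8: ref 1 → HIT, frames=[2,5,1,-]
Step 9: ref 5 → HIT, frames=[2,5,1,-]
Step 10: ref 1 → HIT, frames=[2,5,1,-]
Step 11: ref 3 → FAULT, frames=[2,5,1,3]
Step 12: ref 1 → HIT, frames=[2,5,1,3]
Step 13: ref 2 → HIT, frames=[2,5,1,3]
Step 14: ref 5 → HIT, frames=[2,5,1,3]
Step 15: ref 2 → HIT, frames=[2,5,1,3]
Total faults: 4

Answer: 4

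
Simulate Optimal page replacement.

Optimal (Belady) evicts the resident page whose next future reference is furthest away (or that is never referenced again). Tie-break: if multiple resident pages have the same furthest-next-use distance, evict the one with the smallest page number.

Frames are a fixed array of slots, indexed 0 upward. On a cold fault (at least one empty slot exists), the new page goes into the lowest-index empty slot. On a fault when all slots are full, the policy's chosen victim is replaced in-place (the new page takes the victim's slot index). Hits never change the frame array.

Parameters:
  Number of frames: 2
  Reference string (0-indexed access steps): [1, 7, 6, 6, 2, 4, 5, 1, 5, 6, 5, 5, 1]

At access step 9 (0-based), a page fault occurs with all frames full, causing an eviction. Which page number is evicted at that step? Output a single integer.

Answer: 1

Derivation:
Step 0: ref 1 -> FAULT, frames=[1,-]
Step 1: ref 7 -> FAULT, frames=[1,7]
Step 2: ref 6 -> FAULT, evict 7, frames=[1,6]
Step 3: ref 6 -> HIT, frames=[1,6]
Step 4: ref 2 -> FAULT, evict 6, frames=[1,2]
Step 5: ref 4 -> FAULT, evict 2, frames=[1,4]
Step 6: ref 5 -> FAULT, evict 4, frames=[1,5]
Step 7: ref 1 -> HIT, frames=[1,5]
Step 8: ref 5 -> HIT, frames=[1,5]
Step 9: ref 6 -> FAULT, evict 1, frames=[6,5]
At step 9: evicted page 1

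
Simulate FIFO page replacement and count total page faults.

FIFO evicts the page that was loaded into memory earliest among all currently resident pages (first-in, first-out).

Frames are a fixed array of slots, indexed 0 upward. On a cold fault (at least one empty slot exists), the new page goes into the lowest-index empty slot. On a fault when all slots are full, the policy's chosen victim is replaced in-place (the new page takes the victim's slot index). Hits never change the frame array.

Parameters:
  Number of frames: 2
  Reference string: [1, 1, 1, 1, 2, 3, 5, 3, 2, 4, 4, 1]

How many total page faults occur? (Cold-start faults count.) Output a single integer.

Step 0: ref 1 → FAULT, frames=[1,-]
Step 1: ref 1 → HIT, frames=[1,-]
Step 2: ref 1 → HIT, frames=[1,-]
Step 3: ref 1 → HIT, frames=[1,-]
Step 4: ref 2 → FAULT, frames=[1,2]
Step 5: ref 3 → FAULT (evict 1), frames=[3,2]
Step 6: ref 5 → FAULT (evict 2), frames=[3,5]
Step 7: ref 3 → HIT, frames=[3,5]
Step 8: ref 2 → FAULT (evict 3), frames=[2,5]
Step 9: ref 4 → FAULT (evict 5), frames=[2,4]
Step 10: ref 4 → HIT, frames=[2,4]
Step 11: ref 1 → FAULT (evict 2), frames=[1,4]
Total faults: 7

Answer: 7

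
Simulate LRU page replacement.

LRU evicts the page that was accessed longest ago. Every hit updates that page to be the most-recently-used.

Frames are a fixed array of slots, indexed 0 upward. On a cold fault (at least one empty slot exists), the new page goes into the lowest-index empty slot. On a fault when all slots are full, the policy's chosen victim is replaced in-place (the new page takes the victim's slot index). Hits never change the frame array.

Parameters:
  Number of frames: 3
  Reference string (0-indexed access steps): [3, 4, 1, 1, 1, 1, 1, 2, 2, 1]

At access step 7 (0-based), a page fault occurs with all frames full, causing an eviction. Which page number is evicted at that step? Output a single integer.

Step 0: ref 3 -> FAULT, frames=[3,-,-]
Step 1: ref 4 -> FAULT, frames=[3,4,-]
Step 2: ref 1 -> FAULT, frames=[3,4,1]
Step 3: ref 1 -> HIT, frames=[3,4,1]
Step 4: ref 1 -> HIT, frames=[3,4,1]
Step 5: ref 1 -> HIT, frames=[3,4,1]
Step 6: ref 1 -> HIT, frames=[3,4,1]
Step 7: ref 2 -> FAULT, evict 3, frames=[2,4,1]
At step 7: evicted page 3

Answer: 3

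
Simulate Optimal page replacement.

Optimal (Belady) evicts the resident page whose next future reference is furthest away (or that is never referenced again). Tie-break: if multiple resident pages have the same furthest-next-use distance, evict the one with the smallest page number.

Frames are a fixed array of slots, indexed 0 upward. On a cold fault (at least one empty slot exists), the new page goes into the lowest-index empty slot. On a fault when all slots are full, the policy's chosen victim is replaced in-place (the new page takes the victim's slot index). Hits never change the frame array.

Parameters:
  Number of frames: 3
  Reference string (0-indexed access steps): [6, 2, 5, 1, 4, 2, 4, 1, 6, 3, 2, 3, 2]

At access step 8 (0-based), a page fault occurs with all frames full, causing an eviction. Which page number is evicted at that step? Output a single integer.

Step 0: ref 6 -> FAULT, frames=[6,-,-]
Step 1: ref 2 -> FAULT, frames=[6,2,-]
Step 2: ref 5 -> FAULT, frames=[6,2,5]
Step 3: ref 1 -> FAULT, evict 5, frames=[6,2,1]
Step 4: ref 4 -> FAULT, evict 6, frames=[4,2,1]
Step 5: ref 2 -> HIT, frames=[4,2,1]
Step 6: ref 4 -> HIT, frames=[4,2,1]
Step 7: ref 1 -> HIT, frames=[4,2,1]
Step 8: ref 6 -> FAULT, evict 1, frames=[4,2,6]
At step 8: evicted page 1

Answer: 1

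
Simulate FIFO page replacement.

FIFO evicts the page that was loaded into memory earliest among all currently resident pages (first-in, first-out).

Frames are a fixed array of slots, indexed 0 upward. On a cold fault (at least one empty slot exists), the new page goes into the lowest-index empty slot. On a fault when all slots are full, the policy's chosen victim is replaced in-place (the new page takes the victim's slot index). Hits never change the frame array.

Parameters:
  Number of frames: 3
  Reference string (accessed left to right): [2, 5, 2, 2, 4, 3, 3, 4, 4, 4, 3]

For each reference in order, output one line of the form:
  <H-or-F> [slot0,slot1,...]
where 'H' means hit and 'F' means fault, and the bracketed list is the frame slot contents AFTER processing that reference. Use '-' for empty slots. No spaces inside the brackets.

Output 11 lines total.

F [2,-,-]
F [2,5,-]
H [2,5,-]
H [2,5,-]
F [2,5,4]
F [3,5,4]
H [3,5,4]
H [3,5,4]
H [3,5,4]
H [3,5,4]
H [3,5,4]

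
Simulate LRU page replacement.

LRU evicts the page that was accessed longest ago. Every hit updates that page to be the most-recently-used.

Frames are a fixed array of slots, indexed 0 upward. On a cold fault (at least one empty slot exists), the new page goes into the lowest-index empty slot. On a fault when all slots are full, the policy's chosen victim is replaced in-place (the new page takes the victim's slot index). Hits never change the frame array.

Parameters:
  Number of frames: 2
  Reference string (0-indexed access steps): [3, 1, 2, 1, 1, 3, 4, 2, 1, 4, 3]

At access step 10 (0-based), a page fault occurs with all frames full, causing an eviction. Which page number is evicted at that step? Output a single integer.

Answer: 1

Derivation:
Step 0: ref 3 -> FAULT, frames=[3,-]
Step 1: ref 1 -> FAULT, frames=[3,1]
Step 2: ref 2 -> FAULT, evict 3, frames=[2,1]
Step 3: ref 1 -> HIT, frames=[2,1]
Step 4: ref 1 -> HIT, frames=[2,1]
Step 5: ref 3 -> FAULT, evict 2, frames=[3,1]
Step 6: ref 4 -> FAULT, evict 1, frames=[3,4]
Step 7: ref 2 -> FAULT, evict 3, frames=[2,4]
Step 8: ref 1 -> FAULT, evict 4, frames=[2,1]
Step 9: ref 4 -> FAULT, evict 2, frames=[4,1]
Step 10: ref 3 -> FAULT, evict 1, frames=[4,3]
At step 10: evicted page 1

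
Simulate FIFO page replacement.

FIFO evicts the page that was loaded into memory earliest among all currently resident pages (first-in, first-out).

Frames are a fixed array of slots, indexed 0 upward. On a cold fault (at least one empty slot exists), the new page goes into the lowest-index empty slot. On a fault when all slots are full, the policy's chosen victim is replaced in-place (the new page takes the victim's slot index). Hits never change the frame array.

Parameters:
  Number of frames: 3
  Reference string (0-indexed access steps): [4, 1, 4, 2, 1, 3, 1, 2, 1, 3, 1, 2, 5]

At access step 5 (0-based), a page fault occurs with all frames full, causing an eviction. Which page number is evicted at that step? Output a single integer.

Answer: 4

Derivation:
Step 0: ref 4 -> FAULT, frames=[4,-,-]
Step 1: ref 1 -> FAULT, frames=[4,1,-]
Step 2: ref 4 -> HIT, frames=[4,1,-]
Step 3: ref 2 -> FAULT, frames=[4,1,2]
Step 4: ref 1 -> HIT, frames=[4,1,2]
Step 5: ref 3 -> FAULT, evict 4, frames=[3,1,2]
At step 5: evicted page 4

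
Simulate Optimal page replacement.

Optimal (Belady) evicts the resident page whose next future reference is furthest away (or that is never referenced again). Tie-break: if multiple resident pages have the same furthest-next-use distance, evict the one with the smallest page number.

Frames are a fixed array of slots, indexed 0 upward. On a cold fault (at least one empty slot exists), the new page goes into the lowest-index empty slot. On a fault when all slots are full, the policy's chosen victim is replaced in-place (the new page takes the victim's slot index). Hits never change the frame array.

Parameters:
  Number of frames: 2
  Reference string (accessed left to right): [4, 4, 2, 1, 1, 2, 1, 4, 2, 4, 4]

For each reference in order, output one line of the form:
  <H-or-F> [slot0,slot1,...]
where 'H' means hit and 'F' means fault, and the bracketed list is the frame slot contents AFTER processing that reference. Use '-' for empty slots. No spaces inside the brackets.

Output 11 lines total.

F [4,-]
H [4,-]
F [4,2]
F [1,2]
H [1,2]
H [1,2]
H [1,2]
F [4,2]
H [4,2]
H [4,2]
H [4,2]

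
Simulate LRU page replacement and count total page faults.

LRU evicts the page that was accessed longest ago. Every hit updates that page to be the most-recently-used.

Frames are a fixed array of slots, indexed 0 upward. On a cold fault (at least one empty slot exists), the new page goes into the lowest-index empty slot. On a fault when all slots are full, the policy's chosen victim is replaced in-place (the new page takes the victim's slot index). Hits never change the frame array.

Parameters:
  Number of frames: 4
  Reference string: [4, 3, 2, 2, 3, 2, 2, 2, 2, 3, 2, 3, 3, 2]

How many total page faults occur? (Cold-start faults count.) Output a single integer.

Answer: 3

Derivation:
Step 0: ref 4 → FAULT, frames=[4,-,-,-]
Step 1: ref 3 → FAULT, frames=[4,3,-,-]
Step 2: ref 2 → FAULT, frames=[4,3,2,-]
Step 3: ref 2 → HIT, frames=[4,3,2,-]
Step 4: ref 3 → HIT, frames=[4,3,2,-]
Step 5: ref 2 → HIT, frames=[4,3,2,-]
Step 6: ref 2 → HIT, frames=[4,3,2,-]
Step 7: ref 2 → HIT, frames=[4,3,2,-]
Step 8: ref 2 → HIT, frames=[4,3,2,-]
Step 9: ref 3 → HIT, frames=[4,3,2,-]
Step 10: ref 2 → HIT, frames=[4,3,2,-]
Step 11: ref 3 → HIT, frames=[4,3,2,-]
Step 12: ref 3 → HIT, frames=[4,3,2,-]
Step 13: ref 2 → HIT, frames=[4,3,2,-]
Total faults: 3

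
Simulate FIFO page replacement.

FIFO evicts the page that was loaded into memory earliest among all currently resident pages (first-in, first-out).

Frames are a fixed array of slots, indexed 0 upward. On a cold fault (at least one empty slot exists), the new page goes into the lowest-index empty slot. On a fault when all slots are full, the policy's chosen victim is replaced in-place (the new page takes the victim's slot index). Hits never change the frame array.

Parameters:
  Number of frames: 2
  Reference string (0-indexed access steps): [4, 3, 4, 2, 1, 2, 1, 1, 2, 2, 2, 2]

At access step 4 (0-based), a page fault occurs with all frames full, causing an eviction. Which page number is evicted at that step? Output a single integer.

Answer: 3

Derivation:
Step 0: ref 4 -> FAULT, frames=[4,-]
Step 1: ref 3 -> FAULT, frames=[4,3]
Step 2: ref 4 -> HIT, frames=[4,3]
Step 3: ref 2 -> FAULT, evict 4, frames=[2,3]
Step 4: ref 1 -> FAULT, evict 3, frames=[2,1]
At step 4: evicted page 3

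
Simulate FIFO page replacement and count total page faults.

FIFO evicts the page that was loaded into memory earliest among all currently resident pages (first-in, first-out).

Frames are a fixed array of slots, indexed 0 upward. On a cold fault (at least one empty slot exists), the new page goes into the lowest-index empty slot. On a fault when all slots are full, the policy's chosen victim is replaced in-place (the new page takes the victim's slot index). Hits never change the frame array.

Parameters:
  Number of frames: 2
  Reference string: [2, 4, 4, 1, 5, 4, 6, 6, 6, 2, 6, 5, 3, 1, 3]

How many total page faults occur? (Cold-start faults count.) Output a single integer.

Step 0: ref 2 → FAULT, frames=[2,-]
Step 1: ref 4 → FAULT, frames=[2,4]
Step 2: ref 4 → HIT, frames=[2,4]
Step 3: ref 1 → FAULT (evict 2), frames=[1,4]
Step 4: ref 5 → FAULT (evict 4), frames=[1,5]
Step 5: ref 4 → FAULT (evict 1), frames=[4,5]
Step 6: ref 6 → FAULT (evict 5), frames=[4,6]
Step 7: ref 6 → HIT, frames=[4,6]
Step 8: ref 6 → HIT, frames=[4,6]
Step 9: ref 2 → FAULT (evict 4), frames=[2,6]
Step 10: ref 6 → HIT, frames=[2,6]
Step 11: ref 5 → FAULT (evict 6), frames=[2,5]
Step 12: ref 3 → FAULT (evict 2), frames=[3,5]
Step 13: ref 1 → FAULT (evict 5), frames=[3,1]
Step 14: ref 3 → HIT, frames=[3,1]
Total faults: 10

Answer: 10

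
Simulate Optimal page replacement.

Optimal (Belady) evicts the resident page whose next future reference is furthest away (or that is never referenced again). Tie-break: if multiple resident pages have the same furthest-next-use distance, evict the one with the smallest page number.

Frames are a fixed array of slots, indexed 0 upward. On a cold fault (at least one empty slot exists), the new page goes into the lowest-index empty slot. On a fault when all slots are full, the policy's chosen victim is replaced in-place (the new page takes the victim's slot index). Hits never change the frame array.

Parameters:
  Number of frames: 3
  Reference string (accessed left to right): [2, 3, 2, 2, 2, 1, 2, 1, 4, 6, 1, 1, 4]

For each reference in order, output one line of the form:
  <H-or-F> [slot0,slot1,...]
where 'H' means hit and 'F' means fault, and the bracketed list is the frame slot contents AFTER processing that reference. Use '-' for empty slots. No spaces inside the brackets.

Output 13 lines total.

F [2,-,-]
F [2,3,-]
H [2,3,-]
H [2,3,-]
H [2,3,-]
F [2,3,1]
H [2,3,1]
H [2,3,1]
F [4,3,1]
F [4,6,1]
H [4,6,1]
H [4,6,1]
H [4,6,1]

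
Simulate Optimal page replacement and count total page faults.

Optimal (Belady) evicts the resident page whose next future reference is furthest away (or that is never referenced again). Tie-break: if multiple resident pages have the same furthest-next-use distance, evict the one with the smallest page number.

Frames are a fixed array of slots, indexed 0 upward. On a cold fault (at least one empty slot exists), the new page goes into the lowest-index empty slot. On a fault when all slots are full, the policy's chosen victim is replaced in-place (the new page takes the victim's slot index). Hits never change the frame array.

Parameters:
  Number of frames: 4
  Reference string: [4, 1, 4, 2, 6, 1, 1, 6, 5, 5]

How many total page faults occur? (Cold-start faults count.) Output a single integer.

Answer: 5

Derivation:
Step 0: ref 4 → FAULT, frames=[4,-,-,-]
Step 1: ref 1 → FAULT, frames=[4,1,-,-]
Step 2: ref 4 → HIT, frames=[4,1,-,-]
Step 3: ref 2 → FAULT, frames=[4,1,2,-]
Step 4: ref 6 → FAULT, frames=[4,1,2,6]
Step 5: ref 1 → HIT, frames=[4,1,2,6]
Step 6: ref 1 → HIT, frames=[4,1,2,6]
Step 7: ref 6 → HIT, frames=[4,1,2,6]
Step 8: ref 5 → FAULT (evict 1), frames=[4,5,2,6]
Step 9: ref 5 → HIT, frames=[4,5,2,6]
Total faults: 5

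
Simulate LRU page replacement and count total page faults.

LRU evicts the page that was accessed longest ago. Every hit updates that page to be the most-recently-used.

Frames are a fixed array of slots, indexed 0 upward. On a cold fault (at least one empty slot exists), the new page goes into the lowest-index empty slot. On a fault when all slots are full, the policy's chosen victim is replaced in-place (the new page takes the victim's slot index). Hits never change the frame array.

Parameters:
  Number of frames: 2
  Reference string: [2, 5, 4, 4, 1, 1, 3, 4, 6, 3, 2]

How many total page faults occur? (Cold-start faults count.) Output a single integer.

Answer: 9

Derivation:
Step 0: ref 2 → FAULT, frames=[2,-]
Step 1: ref 5 → FAULT, frames=[2,5]
Step 2: ref 4 → FAULT (evict 2), frames=[4,5]
Step 3: ref 4 → HIT, frames=[4,5]
Step 4: ref 1 → FAULT (evict 5), frames=[4,1]
Step 5: ref 1 → HIT, frames=[4,1]
Step 6: ref 3 → FAULT (evict 4), frames=[3,1]
Step 7: ref 4 → FAULT (evict 1), frames=[3,4]
Step 8: ref 6 → FAULT (evict 3), frames=[6,4]
Step 9: ref 3 → FAULT (evict 4), frames=[6,3]
Step 10: ref 2 → FAULT (evict 6), frames=[2,3]
Total faults: 9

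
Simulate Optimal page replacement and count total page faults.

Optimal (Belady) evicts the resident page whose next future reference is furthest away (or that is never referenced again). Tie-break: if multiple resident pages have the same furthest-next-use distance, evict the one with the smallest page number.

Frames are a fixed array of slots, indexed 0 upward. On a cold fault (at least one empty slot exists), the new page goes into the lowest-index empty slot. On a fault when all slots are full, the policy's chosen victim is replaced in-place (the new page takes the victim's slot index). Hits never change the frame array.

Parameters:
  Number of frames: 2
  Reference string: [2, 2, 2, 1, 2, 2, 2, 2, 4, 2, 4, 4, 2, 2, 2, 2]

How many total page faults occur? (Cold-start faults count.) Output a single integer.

Step 0: ref 2 → FAULT, frames=[2,-]
Step 1: ref 2 → HIT, frames=[2,-]
Step 2: ref 2 → HIT, frames=[2,-]
Step 3: ref 1 → FAULT, frames=[2,1]
Step 4: ref 2 → HIT, frames=[2,1]
Step 5: ref 2 → HIT, frames=[2,1]
Step 6: ref 2 → HIT, frames=[2,1]
Step 7: ref 2 → HIT, frames=[2,1]
Step 8: ref 4 → FAULT (evict 1), frames=[2,4]
Step 9: ref 2 → HIT, frames=[2,4]
Step 10: ref 4 → HIT, frames=[2,4]
Step 11: ref 4 → HIT, frames=[2,4]
Step 12: ref 2 → HIT, frames=[2,4]
Step 13: ref 2 → HIT, frames=[2,4]
Step 14: ref 2 → HIT, frames=[2,4]
Step 15: ref 2 → HIT, frames=[2,4]
Total faults: 3

Answer: 3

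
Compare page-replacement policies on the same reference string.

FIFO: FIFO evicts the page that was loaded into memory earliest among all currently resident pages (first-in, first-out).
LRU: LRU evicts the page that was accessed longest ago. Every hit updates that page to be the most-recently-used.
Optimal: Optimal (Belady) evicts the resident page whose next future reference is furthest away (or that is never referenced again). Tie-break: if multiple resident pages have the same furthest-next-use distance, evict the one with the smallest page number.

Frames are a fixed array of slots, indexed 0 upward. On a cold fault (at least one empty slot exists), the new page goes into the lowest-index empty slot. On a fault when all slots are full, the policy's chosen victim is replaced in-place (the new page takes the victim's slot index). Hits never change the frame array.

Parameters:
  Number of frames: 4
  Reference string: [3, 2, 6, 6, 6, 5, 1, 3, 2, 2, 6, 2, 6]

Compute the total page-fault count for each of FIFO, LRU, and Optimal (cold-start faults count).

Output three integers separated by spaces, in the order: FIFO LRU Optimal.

Answer: 8 8 5

Derivation:
--- FIFO ---
  step 0: ref 3 -> FAULT, frames=[3,-,-,-] (faults so far: 1)
  step 1: ref 2 -> FAULT, frames=[3,2,-,-] (faults so far: 2)
  step 2: ref 6 -> FAULT, frames=[3,2,6,-] (faults so far: 3)
  step 3: ref 6 -> HIT, frames=[3,2,6,-] (faults so far: 3)
  step 4: ref 6 -> HIT, frames=[3,2,6,-] (faults so far: 3)
  step 5: ref 5 -> FAULT, frames=[3,2,6,5] (faults so far: 4)
  step 6: ref 1 -> FAULT, evict 3, frames=[1,2,6,5] (faults so far: 5)
  step 7: ref 3 -> FAULT, evict 2, frames=[1,3,6,5] (faults so far: 6)
  step 8: ref 2 -> FAULT, evict 6, frames=[1,3,2,5] (faults so far: 7)
  step 9: ref 2 -> HIT, frames=[1,3,2,5] (faults so far: 7)
  step 10: ref 6 -> FAULT, evict 5, frames=[1,3,2,6] (faults so far: 8)
  step 11: ref 2 -> HIT, frames=[1,3,2,6] (faults so far: 8)
  step 12: ref 6 -> HIT, frames=[1,3,2,6] (faults so far: 8)
  FIFO total faults: 8
--- LRU ---
  step 0: ref 3 -> FAULT, frames=[3,-,-,-] (faults so far: 1)
  step 1: ref 2 -> FAULT, frames=[3,2,-,-] (faults so far: 2)
  step 2: ref 6 -> FAULT, frames=[3,2,6,-] (faults so far: 3)
  step 3: ref 6 -> HIT, frames=[3,2,6,-] (faults so far: 3)
  step 4: ref 6 -> HIT, frames=[3,2,6,-] (faults so far: 3)
  step 5: ref 5 -> FAULT, frames=[3,2,6,5] (faults so far: 4)
  step 6: ref 1 -> FAULT, evict 3, frames=[1,2,6,5] (faults so far: 5)
  step 7: ref 3 -> FAULT, evict 2, frames=[1,3,6,5] (faults so far: 6)
  step 8: ref 2 -> FAULT, evict 6, frames=[1,3,2,5] (faults so far: 7)
  step 9: ref 2 -> HIT, frames=[1,3,2,5] (faults so far: 7)
  step 10: ref 6 -> FAULT, evict 5, frames=[1,3,2,6] (faults so far: 8)
  step 11: ref 2 -> HIT, frames=[1,3,2,6] (faults so far: 8)
  step 12: ref 6 -> HIT, frames=[1,3,2,6] (faults so far: 8)
  LRU total faults: 8
--- Optimal ---
  step 0: ref 3 -> FAULT, frames=[3,-,-,-] (faults so far: 1)
  step 1: ref 2 -> FAULT, frames=[3,2,-,-] (faults so far: 2)
  step 2: ref 6 -> FAULT, frames=[3,2,6,-] (faults so far: 3)
  step 3: ref 6 -> HIT, frames=[3,2,6,-] (faults so far: 3)
  step 4: ref 6 -> HIT, frames=[3,2,6,-] (faults so far: 3)
  step 5: ref 5 -> FAULT, frames=[3,2,6,5] (faults so far: 4)
  step 6: ref 1 -> FAULT, evict 5, frames=[3,2,6,1] (faults so far: 5)
  step 7: ref 3 -> HIT, frames=[3,2,6,1] (faults so far: 5)
  step 8: ref 2 -> HIT, frames=[3,2,6,1] (faults so far: 5)
  step 9: ref 2 -> HIT, frames=[3,2,6,1] (faults so far: 5)
  step 10: ref 6 -> HIT, frames=[3,2,6,1] (faults so far: 5)
  step 11: ref 2 -> HIT, frames=[3,2,6,1] (faults so far: 5)
  step 12: ref 6 -> HIT, frames=[3,2,6,1] (faults so far: 5)
  Optimal total faults: 5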